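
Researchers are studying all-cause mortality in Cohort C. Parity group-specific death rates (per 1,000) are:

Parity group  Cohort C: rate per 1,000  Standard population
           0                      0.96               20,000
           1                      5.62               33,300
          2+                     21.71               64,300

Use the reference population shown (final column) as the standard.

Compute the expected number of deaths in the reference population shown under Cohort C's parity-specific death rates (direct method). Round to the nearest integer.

Expected deaths = Σ (standard pop × parity-specific rate ÷ 1,000)
= 20,000×0.96/1,000 + 33,300×5.62/1,000 + 64,300×21.71/1,000
= 19.20 + 187.15 + 1395.95 = 1602.30.

1602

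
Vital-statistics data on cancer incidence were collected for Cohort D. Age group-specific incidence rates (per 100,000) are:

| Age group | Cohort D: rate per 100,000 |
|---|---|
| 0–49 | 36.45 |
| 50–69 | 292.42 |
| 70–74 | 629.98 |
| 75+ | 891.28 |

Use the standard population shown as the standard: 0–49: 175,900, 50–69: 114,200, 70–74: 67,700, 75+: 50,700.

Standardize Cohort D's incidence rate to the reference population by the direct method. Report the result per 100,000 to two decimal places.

312.47

Standard total = 408,500; weights = 0.4306, 0.2796, 0.1657, 0.1241.
Standardized rate: 0.4306×36.45 + 0.2796×292.42 + 0.1657×629.98 + 0.1241×891.28 = 312.4687 per 100,000.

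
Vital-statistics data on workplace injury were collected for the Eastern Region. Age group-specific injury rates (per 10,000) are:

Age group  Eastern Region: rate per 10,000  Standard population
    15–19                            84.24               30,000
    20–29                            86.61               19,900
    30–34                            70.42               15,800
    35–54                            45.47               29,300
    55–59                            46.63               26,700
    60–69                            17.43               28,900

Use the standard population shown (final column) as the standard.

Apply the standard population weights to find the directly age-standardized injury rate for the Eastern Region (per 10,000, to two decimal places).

Standard total = 150,600; weights = 0.1992, 0.1321, 0.1049, 0.1946, 0.1773, 0.1919.
Standardized rate: 0.1992×84.24 + 0.1321×86.61 + 0.1049×70.42 + 0.1946×45.47 + 0.1773×46.63 + 0.1919×17.43 = 56.0717 per 10,000.

56.07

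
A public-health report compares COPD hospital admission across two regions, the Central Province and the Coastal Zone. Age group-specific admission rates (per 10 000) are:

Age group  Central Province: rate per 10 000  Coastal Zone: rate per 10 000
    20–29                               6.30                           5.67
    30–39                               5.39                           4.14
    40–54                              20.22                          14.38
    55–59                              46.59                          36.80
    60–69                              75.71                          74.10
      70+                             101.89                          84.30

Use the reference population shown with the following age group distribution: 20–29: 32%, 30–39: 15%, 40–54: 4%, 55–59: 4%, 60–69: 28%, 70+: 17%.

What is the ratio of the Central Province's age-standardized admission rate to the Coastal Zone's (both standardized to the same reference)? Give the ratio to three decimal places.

Standard weights: 0.32, 0.15, 0.04, 0.04, 0.28, 0.17.
The Central Province: 0.3200×6.30 + 0.1500×5.39 + 0.0400×20.22 + 0.0400×46.59 + 0.2800×75.71 + 0.1700×101.89 = 44.0170 per 10 000.
The Coastal Zone: 0.3200×5.67 + 0.1500×4.14 + 0.0400×14.38 + 0.0400×36.80 + 0.2800×74.10 + 0.1700×84.30 = 39.5616 per 10 000.
Ratio = 44.0170 ÷ 39.5616 = 1.11262.

1.113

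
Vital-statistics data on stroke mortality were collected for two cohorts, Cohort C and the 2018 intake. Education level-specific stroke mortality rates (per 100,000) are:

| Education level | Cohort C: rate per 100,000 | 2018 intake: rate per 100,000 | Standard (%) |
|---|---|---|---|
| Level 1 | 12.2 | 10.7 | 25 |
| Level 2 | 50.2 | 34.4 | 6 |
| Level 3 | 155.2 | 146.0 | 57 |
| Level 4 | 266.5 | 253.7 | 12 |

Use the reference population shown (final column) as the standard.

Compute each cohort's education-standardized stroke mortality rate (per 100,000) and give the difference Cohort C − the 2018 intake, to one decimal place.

Standard weights: 0.25, 0.06, 0.57, 0.12.
Cohort C: 0.2500×12.2 + 0.0600×50.2 + 0.5700×155.2 + 0.1200×266.5 = 126.5060 per 100,000.
The 2018 intake: 0.2500×10.7 + 0.0600×34.4 + 0.5700×146.0 + 0.1200×253.7 = 118.4030 per 100,000.
Difference = 126.5060 − 118.4030 = 8.1030.

8.1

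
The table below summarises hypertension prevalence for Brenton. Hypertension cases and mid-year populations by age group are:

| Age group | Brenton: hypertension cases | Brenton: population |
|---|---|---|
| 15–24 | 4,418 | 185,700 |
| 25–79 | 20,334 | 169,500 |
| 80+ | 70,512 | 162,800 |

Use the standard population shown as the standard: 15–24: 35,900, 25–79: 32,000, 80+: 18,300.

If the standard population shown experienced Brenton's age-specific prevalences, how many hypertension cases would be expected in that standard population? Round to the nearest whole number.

Age-specific rates per 1,000 for Brenton: 23.791, 119.965, 433.120.
Expected hypertension cases = Σ (standard pop × age-specific rate ÷ 1,000)
= 35,900×23.791/1,000 + 32,000×119.965/1,000 + 18,300×433.120/1,000
= 854.10 + 3838.87 + 7926.10 = 12619.07.

12619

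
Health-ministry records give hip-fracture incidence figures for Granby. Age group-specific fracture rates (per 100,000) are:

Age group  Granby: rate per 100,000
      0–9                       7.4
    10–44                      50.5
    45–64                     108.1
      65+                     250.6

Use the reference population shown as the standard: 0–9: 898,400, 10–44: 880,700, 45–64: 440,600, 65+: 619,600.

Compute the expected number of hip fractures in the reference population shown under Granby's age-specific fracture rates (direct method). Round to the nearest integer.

2540

Expected hip fractures = Σ (standard pop × age-specific rate ÷ 100,000)
= 898,400×7.4/100,000 + 880,700×50.5/100,000 + 440,600×108.1/100,000 + 619,600×250.6/100,000
= 66.48 + 444.75 + 476.29 + 1552.72 = 2540.24.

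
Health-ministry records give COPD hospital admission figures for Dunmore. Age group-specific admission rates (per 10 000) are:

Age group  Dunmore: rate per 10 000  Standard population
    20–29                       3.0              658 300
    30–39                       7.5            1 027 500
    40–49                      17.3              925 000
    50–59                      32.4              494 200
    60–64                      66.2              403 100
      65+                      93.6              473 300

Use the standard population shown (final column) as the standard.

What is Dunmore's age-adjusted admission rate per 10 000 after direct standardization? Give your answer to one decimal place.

Standard total = 3 981 400; weights = 0.1653, 0.2581, 0.2323, 0.1241, 0.1012, 0.1189.
Standardized rate: 0.1653×3.0 + 0.2581×7.5 + 0.2323×17.3 + 0.1241×32.4 + 0.1012×66.2 + 0.1189×93.6 = 28.3021 per 10 000.

28.3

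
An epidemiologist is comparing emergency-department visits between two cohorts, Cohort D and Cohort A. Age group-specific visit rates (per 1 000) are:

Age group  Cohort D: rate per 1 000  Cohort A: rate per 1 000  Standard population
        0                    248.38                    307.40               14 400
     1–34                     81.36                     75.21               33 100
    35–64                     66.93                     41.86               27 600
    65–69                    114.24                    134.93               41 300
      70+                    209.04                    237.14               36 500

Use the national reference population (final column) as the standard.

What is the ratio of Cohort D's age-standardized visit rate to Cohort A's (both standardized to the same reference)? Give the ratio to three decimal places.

0.918

Standard total = 152 900; weights = 0.0942, 0.2165, 0.1805, 0.2701, 0.2387.
Cohort D: 0.0942×248.38 + 0.2165×81.36 + 0.1805×66.93 + 0.2701×114.24 + 0.2387×209.04 = 133.8458 per 1 000.
Cohort A: 0.0942×307.40 + 0.2165×75.21 + 0.1805×41.86 + 0.2701×134.93 + 0.2387×237.14 = 145.8441 per 1 000.
Ratio = 133.8458 ÷ 145.8441 = 0.91773.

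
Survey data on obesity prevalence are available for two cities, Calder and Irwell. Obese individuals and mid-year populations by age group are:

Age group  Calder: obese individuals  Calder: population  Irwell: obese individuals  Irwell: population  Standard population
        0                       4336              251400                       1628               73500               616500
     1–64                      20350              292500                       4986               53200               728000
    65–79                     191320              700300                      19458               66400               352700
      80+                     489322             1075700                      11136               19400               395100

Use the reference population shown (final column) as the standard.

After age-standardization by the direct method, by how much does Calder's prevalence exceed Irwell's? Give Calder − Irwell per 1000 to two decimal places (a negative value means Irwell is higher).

Age-specific rates per 1000 for Calder: 17.247, 69.573, 273.197, 454.887.
For Irwell: 22.150, 93.722, 293.042, 574.021.
Standard total = 2092300; weights = 0.2947, 0.3479, 0.1686, 0.1888.
Calder: 0.2947×17.247 + 0.3479×69.573 + 0.1686×273.197 + 0.1888×454.887 = 161.2410 per 1000.
Irwell: 0.2947×22.150 + 0.3479×93.722 + 0.1686×293.042 + 0.1888×574.021 = 196.9298 per 1000.
Difference = 161.2410 − 196.9298 = -35.6889.

-35.69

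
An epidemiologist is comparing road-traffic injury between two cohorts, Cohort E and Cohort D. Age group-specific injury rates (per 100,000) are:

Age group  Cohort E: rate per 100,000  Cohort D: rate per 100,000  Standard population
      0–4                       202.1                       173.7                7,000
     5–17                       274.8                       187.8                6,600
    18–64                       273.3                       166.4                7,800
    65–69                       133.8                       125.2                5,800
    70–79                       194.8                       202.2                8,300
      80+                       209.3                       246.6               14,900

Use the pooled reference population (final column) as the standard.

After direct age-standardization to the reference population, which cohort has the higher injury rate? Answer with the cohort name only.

Cohort E

Standard total = 50,400; weights = 0.1389, 0.1310, 0.1548, 0.1151, 0.1647, 0.2956.
Cohort E: 0.1389×202.1 + 0.1310×274.8 + 0.1548×273.3 + 0.1151×133.8 + 0.1647×194.8 + 0.2956×209.3 = 215.7058 per 100,000.
Cohort D: 0.1389×173.7 + 0.1310×187.8 + 0.1548×166.4 + 0.1151×125.2 + 0.1647×202.2 + 0.2956×246.6 = 195.0806 per 100,000.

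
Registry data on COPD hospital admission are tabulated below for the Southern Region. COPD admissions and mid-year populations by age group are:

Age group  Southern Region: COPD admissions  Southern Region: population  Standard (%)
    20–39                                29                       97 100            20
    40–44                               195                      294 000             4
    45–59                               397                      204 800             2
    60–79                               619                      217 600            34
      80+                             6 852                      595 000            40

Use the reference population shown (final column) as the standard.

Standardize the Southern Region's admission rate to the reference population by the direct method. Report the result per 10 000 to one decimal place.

Age-specific rates per 10 000 for the Southern Region: 2.99, 6.63, 19.38, 28.45, 115.16.
Standard weights: 0.20, 0.04, 0.02, 0.34, 0.40.
Standardized rate: 0.2000×2.99 + 0.0400×6.63 + 0.0200×19.38 + 0.3400×28.45 + 0.4000×115.16 = 56.9861 per 10 000.

57.0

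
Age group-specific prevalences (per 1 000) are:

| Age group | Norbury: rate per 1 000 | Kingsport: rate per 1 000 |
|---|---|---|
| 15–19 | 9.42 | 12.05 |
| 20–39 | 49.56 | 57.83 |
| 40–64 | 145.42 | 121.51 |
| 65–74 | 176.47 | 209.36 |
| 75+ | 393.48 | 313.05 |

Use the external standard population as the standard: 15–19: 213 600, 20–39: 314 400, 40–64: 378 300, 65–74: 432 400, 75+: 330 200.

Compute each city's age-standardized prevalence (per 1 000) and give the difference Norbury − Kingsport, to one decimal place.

10.9

Standard total = 1 668 900; weights = 0.1280, 0.1884, 0.2267, 0.2591, 0.1979.
Norbury: 0.1280×9.42 + 0.1884×49.56 + 0.2267×145.42 + 0.2591×176.47 + 0.1979×393.48 = 167.0794 per 1 000.
Kingsport: 0.1280×12.05 + 0.1884×57.83 + 0.2267×121.51 + 0.2591×209.36 + 0.1979×313.05 = 156.1623 per 1 000.
Difference = 167.0794 − 156.1623 = 10.9172.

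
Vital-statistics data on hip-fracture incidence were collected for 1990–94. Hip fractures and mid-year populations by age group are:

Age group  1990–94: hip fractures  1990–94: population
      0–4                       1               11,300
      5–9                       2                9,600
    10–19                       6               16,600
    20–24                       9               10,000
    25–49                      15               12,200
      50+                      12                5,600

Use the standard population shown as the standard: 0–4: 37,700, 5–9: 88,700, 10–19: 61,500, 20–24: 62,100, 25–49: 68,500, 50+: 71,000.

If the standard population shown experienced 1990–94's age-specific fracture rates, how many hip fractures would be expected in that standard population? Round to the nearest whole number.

336

Age-specific rates per 100,000 for 1990–94: 8.85, 20.83, 36.14, 90.00, 122.95, 214.29.
Expected hip fractures = Σ (standard pop × age-specific rate ÷ 100,000)
= 37,700×8.85/100,000 + 88,700×20.83/100,000 + 61,500×36.14/100,000 + 62,100×90.00/100,000 + 68,500×122.95/100,000 + 71,000×214.29/100,000
= 3.34 + 18.48 + 22.23 + 55.89 + 84.22 + 152.14 = 336.30.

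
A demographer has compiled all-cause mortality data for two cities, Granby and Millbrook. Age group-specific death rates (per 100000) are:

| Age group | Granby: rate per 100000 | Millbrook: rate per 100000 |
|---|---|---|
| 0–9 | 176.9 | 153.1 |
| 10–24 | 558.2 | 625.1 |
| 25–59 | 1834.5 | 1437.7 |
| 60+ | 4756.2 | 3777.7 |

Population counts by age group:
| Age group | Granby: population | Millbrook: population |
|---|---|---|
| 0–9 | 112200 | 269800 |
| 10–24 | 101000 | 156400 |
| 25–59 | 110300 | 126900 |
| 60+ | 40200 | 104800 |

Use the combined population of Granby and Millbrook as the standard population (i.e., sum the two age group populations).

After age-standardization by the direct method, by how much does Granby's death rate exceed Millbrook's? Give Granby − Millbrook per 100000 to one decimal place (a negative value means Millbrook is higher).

Combined standard total = 1021600; weights = 0.3739, 0.2520, 0.2322, 0.1419.
Granby: 0.3739×176.9 + 0.2520×558.2 + 0.2322×1834.5 + 0.1419×4756.2 = 1307.8004 per 100000.
Millbrook: 0.3739×153.1 + 0.2520×625.1 + 0.2322×1437.7 + 0.1419×3777.7 = 1084.7434 per 100000.
Difference = 1307.8004 − 1084.7434 = 223.0570.

223.1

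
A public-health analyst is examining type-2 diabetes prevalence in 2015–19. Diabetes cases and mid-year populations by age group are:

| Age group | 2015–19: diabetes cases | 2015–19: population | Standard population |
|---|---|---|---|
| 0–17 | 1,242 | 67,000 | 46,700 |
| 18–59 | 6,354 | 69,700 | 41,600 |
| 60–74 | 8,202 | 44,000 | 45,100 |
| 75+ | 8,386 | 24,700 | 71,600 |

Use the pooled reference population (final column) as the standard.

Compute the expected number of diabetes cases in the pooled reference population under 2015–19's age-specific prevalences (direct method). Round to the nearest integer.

37374

Age-specific rates per 1,000 for 2015–19: 18.537, 91.162, 186.409, 339.514.
Expected diabetes cases = Σ (standard pop × age-specific rate ÷ 1,000)
= 46,700×18.537/1,000 + 41,600×91.162/1,000 + 45,100×186.409/1,000 + 71,600×339.514/1,000
= 865.69 + 3792.34 + 8407.05 + 24309.21 = 37374.30.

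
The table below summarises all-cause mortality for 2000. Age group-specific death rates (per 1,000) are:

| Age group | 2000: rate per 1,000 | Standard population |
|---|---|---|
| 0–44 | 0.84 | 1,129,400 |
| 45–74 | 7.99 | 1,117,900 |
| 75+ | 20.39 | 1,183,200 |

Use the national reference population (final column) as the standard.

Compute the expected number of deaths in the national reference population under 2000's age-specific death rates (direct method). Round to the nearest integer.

Expected deaths = Σ (standard pop × age-specific rate ÷ 1,000)
= 1,129,400×0.84/1,000 + 1,117,900×7.99/1,000 + 1,183,200×20.39/1,000
= 948.70 + 8932.02 + 24125.45 = 34006.17.

34006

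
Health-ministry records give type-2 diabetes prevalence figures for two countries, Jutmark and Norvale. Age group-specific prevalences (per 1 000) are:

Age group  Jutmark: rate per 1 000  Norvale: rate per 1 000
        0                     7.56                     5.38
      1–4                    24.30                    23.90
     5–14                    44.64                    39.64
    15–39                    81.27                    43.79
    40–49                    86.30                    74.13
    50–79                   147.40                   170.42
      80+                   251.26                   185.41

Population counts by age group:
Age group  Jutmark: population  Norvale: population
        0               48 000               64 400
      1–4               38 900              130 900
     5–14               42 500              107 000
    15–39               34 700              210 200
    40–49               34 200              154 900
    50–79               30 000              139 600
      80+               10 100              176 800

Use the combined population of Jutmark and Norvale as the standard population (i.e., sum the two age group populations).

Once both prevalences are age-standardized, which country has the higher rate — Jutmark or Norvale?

Combined standard total = 1 222 200; weights = 0.0920, 0.1389, 0.1223, 0.2004, 0.1547, 0.1388, 0.1529.
Jutmark: 0.0920×7.56 + 0.1389×24.30 + 0.1223×44.64 + 0.2004×81.27 + 0.1547×86.30 + 0.1388×147.40 + 0.1529×251.26 = 98.0457 per 1 000.
Norvale: 0.0920×5.38 + 0.1389×23.90 + 0.1223×39.64 + 0.2004×43.79 + 0.1547×74.13 + 0.1388×170.42 + 0.1529×185.41 = 80.9095 per 1 000.
The crude rates (66.85 vs 86.37) would put Norvale higher, but that reflects its age composition; once standardized to a common age structure, Jutmark has the higher underlying rate.

Jutmark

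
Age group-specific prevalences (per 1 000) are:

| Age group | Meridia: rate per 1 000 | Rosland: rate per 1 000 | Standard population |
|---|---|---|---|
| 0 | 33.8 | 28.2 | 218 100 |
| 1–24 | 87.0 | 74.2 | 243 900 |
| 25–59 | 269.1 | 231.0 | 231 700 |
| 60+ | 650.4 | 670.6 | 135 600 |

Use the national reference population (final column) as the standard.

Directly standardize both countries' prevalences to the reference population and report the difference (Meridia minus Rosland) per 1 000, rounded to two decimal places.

Standard total = 829 300; weights = 0.2630, 0.2941, 0.2794, 0.1635.
Meridia: 0.2630×33.8 + 0.2941×87.0 + 0.2794×269.1 + 0.1635×650.4 = 216.0084 per 1 000.
Rosland: 0.2630×28.2 + 0.2941×74.2 + 0.2794×231.0 + 0.1635×670.6 = 203.4292 per 1 000.
Difference = 216.0084 − 203.4292 = 12.5792.

12.58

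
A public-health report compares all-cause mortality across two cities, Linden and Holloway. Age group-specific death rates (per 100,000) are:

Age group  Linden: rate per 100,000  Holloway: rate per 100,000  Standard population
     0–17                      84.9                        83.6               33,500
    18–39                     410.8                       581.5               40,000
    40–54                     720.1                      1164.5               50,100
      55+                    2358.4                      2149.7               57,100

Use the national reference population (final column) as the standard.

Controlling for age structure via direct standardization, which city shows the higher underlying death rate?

Holloway

Standard total = 180,700; weights = 0.1854, 0.2214, 0.2773, 0.3160.
Linden: 0.1854×84.9 + 0.2214×410.8 + 0.2773×720.1 + 0.3160×2358.4 = 1051.5650 per 100,000.
Holloway: 0.1854×83.6 + 0.2214×581.5 + 0.2773×1164.5 + 0.3160×2149.7 = 1146.3748 per 100,000.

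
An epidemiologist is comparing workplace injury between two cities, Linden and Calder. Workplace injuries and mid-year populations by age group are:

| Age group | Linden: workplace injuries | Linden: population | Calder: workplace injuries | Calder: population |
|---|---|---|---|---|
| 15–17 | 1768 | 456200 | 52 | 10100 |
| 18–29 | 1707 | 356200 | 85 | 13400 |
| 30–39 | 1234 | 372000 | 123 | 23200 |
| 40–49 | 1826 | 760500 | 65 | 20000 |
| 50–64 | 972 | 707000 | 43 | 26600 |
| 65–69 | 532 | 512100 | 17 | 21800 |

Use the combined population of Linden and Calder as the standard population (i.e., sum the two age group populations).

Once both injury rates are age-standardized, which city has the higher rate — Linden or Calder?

Calder

Age-specific rates per 10000 for Linden: 38.75, 47.92, 33.17, 24.01, 13.75, 10.39.
For Calder: 51.49, 63.43, 53.02, 32.50, 16.17, 7.80.
Combined standard total = 3279100; weights = 0.1422, 0.1127, 0.1205, 0.2380, 0.2237, 0.1628.
Linden: 0.1422×38.75 + 0.1127×47.92 + 0.1205×33.17 + 0.2380×24.01 + 0.2237×13.75 + 0.1628×10.39 = 25.3928 per 10000.
Calder: 0.1422×51.49 + 0.1127×63.43 + 0.1205×53.02 + 0.2380×32.50 + 0.2237×16.17 + 0.1628×7.80 = 33.4828 per 10000.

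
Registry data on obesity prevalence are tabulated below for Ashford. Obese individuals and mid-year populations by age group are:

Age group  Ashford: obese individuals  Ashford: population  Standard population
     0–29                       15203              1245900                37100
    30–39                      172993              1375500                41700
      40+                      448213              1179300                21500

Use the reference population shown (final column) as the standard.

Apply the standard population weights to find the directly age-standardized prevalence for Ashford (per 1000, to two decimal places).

Age-specific rates per 1000 for Ashford: 12.202, 125.767, 380.067.
Standard total = 100300; weights = 0.3699, 0.4158, 0.2144.
Standardized rate: 0.3699×12.202 + 0.4158×125.767 + 0.2144×380.067 = 138.2717 per 1000.

138.27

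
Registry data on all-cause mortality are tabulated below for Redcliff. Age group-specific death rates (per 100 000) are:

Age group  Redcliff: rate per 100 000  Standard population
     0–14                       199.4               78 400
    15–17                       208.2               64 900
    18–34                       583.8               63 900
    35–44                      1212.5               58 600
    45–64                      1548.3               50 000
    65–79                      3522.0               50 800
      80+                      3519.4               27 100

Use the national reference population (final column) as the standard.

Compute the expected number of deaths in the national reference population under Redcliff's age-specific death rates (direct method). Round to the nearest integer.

4892

Expected deaths = Σ (standard pop × age-specific rate ÷ 100 000)
= 78 400×199.4/100 000 + 64 900×208.2/100 000 + 63 900×583.8/100 000 + 58 600×1212.5/100 000 + 50 000×1548.3/100 000 + 50 800×3522.0/100 000 + 27 100×3519.4/100 000
= 156.33 + 135.12 + 373.05 + 710.52 + 774.15 + 1789.18 + 953.76 = 4892.11.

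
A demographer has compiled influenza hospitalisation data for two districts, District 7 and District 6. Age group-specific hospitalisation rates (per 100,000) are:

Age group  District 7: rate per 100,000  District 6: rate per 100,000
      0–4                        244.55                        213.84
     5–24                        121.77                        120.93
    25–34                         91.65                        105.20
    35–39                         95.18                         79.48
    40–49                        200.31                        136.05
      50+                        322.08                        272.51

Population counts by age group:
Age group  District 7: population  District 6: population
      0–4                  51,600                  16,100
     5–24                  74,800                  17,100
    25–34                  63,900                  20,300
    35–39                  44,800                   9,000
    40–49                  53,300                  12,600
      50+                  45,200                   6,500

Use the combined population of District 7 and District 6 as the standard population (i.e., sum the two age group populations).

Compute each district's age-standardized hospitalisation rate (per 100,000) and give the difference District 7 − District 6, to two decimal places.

Combined standard total = 415,200; weights = 0.1631, 0.2213, 0.2028, 0.1296, 0.1587, 0.1245.
District 7: 0.1631×244.55 + 0.2213×121.77 + 0.2028×91.65 + 0.1296×95.18 + 0.1587×200.31 + 0.1245×322.08 = 169.6442 per 100,000.
District 6: 0.1631×213.84 + 0.2213×120.93 + 0.2028×105.20 + 0.1296×79.48 + 0.1587×136.05 + 0.1245×272.51 = 148.7928 per 100,000.
Difference = 169.6442 − 148.7928 = 20.8514.

20.85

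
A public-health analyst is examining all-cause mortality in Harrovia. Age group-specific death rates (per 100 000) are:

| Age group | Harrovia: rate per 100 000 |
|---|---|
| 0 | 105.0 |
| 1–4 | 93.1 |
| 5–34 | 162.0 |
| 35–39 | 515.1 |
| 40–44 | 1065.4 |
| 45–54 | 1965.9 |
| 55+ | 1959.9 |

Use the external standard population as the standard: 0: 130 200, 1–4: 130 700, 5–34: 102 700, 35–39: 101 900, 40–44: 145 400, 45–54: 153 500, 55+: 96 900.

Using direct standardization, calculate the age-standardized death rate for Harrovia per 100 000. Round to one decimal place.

861.0

Standard total = 861 300; weights = 0.1512, 0.1517, 0.1192, 0.1183, 0.1688, 0.1782, 0.1125.
Standardized rate: 0.1512×105.0 + 0.1517×93.1 + 0.1192×162.0 + 0.1183×515.1 + 0.1688×1065.4 + 0.1782×1965.9 + 0.1125×1959.9 = 860.9711 per 100 000.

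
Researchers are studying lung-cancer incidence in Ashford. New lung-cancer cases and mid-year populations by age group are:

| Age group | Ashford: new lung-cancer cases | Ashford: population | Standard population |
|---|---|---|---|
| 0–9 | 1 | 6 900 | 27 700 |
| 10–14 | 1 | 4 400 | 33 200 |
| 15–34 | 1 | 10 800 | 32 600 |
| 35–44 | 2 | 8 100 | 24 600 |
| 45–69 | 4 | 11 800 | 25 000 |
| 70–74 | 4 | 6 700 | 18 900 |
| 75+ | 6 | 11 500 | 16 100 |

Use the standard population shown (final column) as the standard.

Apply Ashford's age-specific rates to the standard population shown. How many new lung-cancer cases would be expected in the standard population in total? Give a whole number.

49

Age-specific rates per 100 000 for Ashford: 14.49, 22.73, 9.26, 24.69, 33.90, 59.70, 52.17.
Expected new lung-cancer cases = Σ (standard pop × age-specific rate ÷ 100 000)
= 27 700×14.49/100 000 + 33 200×22.73/100 000 + 32 600×9.26/100 000 + 24 600×24.69/100 000 + 25 000×33.90/100 000 + 18 900×59.70/100 000 + 16 100×52.17/100 000
= 4.01 + 7.55 + 3.02 + 6.07 + 8.47 + 11.28 + 8.40 = 48.81.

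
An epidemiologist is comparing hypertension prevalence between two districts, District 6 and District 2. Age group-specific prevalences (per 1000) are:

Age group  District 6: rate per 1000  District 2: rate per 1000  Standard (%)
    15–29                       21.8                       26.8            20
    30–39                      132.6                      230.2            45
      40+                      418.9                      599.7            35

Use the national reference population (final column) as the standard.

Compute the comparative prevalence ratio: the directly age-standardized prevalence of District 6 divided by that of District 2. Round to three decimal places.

0.661

Standard weights: 0.20, 0.45, 0.35.
District 6: 0.2000×21.8 + 0.4500×132.6 + 0.3500×418.9 = 210.6450 per 1000.
District 2: 0.2000×26.8 + 0.4500×230.2 + 0.3500×599.7 = 318.8450 per 1000.
Ratio = 210.6450 ÷ 318.8450 = 0.66065.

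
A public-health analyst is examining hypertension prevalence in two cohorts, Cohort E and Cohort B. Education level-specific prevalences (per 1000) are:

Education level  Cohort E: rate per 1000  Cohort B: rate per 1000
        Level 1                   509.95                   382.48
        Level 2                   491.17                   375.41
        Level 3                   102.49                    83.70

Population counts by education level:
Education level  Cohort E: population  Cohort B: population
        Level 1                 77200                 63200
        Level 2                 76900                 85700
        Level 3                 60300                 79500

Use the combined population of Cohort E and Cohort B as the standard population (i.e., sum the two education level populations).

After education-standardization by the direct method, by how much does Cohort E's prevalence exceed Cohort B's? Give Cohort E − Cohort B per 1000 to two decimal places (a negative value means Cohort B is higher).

Combined standard total = 442800; weights = 0.3171, 0.3672, 0.3157.
Cohort E: 0.3171×509.95 + 0.3672×491.17 + 0.3157×102.49 = 374.4113 per 1000.
Cohort B: 0.3171×382.48 + 0.3672×375.41 + 0.3157×83.70 = 285.5536 per 1000.
Difference = 374.4113 − 285.5536 = 88.8577.

88.86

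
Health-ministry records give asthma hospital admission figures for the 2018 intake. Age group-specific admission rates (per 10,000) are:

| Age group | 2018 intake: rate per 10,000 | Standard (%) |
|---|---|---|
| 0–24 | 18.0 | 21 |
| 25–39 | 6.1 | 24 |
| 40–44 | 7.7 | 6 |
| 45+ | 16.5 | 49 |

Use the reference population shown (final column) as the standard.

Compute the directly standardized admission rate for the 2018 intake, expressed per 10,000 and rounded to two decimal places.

Standard weights: 0.21, 0.24, 0.06, 0.49.
Standardized rate: 0.2100×18.0 + 0.2400×6.1 + 0.0600×7.7 + 0.4900×16.5 = 13.7910 per 10,000.

13.79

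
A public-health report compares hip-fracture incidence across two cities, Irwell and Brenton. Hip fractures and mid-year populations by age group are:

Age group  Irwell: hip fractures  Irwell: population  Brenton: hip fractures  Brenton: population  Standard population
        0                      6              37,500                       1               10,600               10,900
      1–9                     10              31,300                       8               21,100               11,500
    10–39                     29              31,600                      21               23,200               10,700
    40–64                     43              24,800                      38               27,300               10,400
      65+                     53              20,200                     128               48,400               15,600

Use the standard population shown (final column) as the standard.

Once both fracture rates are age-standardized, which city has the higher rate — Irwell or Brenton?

Irwell

Age-specific rates per 100,000 for Irwell: 16.00, 31.95, 91.77, 173.39, 262.38.
For Brenton: 9.43, 37.91, 90.52, 139.19, 264.46.
Standard total = 59,100; weights = 0.1844, 0.1946, 0.1810, 0.1760, 0.2640.
Irwell: 0.1844×16.00 + 0.1946×31.95 + 0.1810×91.77 + 0.1760×173.39 + 0.2640×262.38 = 125.5511 per 100,000.
Brenton: 0.1844×9.43 + 0.1946×37.91 + 0.1810×90.52 + 0.1760×139.19 + 0.2640×264.46 = 119.8075 per 100,000.
The crude rates (96.97 vs 150.08) would put Brenton higher, but that reflects its age composition; once standardized to a common age structure, Irwell has the higher underlying rate.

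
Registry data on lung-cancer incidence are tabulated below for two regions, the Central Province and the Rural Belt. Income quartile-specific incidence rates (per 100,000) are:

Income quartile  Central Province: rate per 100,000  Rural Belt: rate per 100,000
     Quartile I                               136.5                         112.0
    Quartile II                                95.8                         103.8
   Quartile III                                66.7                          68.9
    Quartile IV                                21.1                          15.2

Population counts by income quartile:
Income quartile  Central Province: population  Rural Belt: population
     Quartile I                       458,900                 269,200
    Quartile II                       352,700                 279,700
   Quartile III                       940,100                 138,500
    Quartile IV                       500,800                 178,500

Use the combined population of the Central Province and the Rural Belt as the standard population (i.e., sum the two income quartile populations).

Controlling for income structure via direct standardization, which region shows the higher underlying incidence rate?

Combined standard total = 3,118,400; weights = 0.2335, 0.2028, 0.3459, 0.2178.
The Central Province: 0.2335×136.5 + 0.2028×95.8 + 0.3459×66.7 + 0.2178×21.1 = 78.9653 per 100,000.
The Rural Belt: 0.2335×112.0 + 0.2028×103.8 + 0.3459×68.9 + 0.2178×15.2 = 74.3430 per 100,000.
The crude rates (75.34 vs 82.50) would put the Rural Belt higher, but that reflects its income composition; once standardized to a common income structure, the Central Province has the higher underlying rate.

Central Province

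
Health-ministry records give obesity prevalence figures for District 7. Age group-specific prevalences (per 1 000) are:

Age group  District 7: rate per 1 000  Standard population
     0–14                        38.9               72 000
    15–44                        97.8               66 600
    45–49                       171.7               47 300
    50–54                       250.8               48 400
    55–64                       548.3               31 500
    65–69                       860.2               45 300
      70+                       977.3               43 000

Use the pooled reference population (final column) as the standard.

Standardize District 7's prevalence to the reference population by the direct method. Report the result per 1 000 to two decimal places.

Standard total = 354 100; weights = 0.2033, 0.1881, 0.1336, 0.1367, 0.0890, 0.1279, 0.1214.
Standardized rate: 0.2033×38.9 + 0.1881×97.8 + 0.1336×171.7 + 0.1367×250.8 + 0.0890×548.3 + 0.1279×860.2 + 0.1214×977.3 = 361.0190 per 1 000.

361.02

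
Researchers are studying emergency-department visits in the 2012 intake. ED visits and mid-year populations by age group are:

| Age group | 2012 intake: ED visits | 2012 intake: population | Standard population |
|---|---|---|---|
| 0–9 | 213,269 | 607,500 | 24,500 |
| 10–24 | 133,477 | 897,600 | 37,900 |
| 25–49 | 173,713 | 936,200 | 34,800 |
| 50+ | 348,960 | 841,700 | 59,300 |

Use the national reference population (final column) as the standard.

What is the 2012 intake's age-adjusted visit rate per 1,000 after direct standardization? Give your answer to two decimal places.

Age-specific rates per 1,000 for the 2012 intake: 351.060, 148.704, 185.551, 414.590.
Standard total = 156,500; weights = 0.1565, 0.2422, 0.2224, 0.3789.
Standardized rate: 0.1565×351.060 + 0.2422×148.704 + 0.2224×185.551 + 0.3789×414.590 = 289.3240 per 1,000.

289.32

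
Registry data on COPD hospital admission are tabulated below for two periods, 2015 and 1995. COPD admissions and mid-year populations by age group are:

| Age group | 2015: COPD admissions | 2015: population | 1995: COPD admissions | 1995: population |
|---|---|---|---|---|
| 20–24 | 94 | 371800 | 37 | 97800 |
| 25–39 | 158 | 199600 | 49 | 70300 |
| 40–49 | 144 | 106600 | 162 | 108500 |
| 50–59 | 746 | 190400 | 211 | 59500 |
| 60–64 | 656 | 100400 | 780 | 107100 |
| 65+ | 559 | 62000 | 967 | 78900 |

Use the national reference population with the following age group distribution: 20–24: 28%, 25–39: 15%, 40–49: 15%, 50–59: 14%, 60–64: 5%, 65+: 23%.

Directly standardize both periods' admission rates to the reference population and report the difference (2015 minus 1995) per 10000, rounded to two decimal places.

-7.73

Age-specific rates per 10000 for 2015: 2.53, 7.92, 13.51, 39.18, 65.34, 90.16.
For 1995: 3.78, 6.97, 14.93, 35.46, 72.83, 122.56.
Standard weights: 0.28, 0.15, 0.15, 0.14, 0.05, 0.23.
2015: 0.2800×2.53 + 0.1500×7.92 + 0.1500×13.51 + 0.1400×39.18 + 0.0500×65.34 + 0.2300×90.16 = 33.4109 per 10000.
1995: 0.2800×3.78 + 0.1500×6.97 + 0.1500×14.93 + 0.1400×35.46 + 0.0500×72.83 + 0.2300×122.56 = 41.1395 per 10000.
Difference = 33.4109 − 41.1395 = -7.7286.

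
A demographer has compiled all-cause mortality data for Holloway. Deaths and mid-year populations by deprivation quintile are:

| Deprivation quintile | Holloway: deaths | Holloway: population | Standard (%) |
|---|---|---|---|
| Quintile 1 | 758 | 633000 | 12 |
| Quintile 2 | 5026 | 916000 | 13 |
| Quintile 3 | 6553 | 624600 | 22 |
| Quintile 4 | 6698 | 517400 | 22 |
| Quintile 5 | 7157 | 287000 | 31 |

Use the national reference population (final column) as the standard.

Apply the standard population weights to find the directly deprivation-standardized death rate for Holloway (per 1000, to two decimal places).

13.74

Deprivation-specific rates per 1000 for Holloway: 1.197, 5.487, 10.492, 12.945, 24.937.
Standard weights: 0.12, 0.13, 0.22, 0.22, 0.31.
Standardized rate: 0.1200×1.197 + 0.1300×5.487 + 0.2200×10.492 + 0.2200×12.945 + 0.3100×24.937 = 13.7437 per 1000.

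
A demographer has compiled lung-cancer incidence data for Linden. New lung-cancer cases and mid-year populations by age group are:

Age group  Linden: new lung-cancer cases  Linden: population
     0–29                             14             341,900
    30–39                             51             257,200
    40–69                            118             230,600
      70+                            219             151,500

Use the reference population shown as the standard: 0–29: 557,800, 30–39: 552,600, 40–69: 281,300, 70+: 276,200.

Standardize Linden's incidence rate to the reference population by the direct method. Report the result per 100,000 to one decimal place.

Age-specific rates per 100,000 for Linden: 4.09, 19.83, 51.17, 144.55.
Standard total = 1,667,900; weights = 0.3344, 0.3313, 0.1687, 0.1656.
Standardized rate: 0.3344×4.09 + 0.3313×19.83 + 0.1687×51.17 + 0.1656×144.55 = 40.5071 per 100,000.

40.5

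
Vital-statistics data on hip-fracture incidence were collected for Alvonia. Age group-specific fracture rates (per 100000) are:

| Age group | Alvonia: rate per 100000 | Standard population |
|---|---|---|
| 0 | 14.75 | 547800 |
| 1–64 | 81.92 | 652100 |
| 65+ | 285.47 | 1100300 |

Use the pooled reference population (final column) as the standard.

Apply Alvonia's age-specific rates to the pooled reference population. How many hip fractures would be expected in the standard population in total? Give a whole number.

3756

Expected hip fractures = Σ (standard pop × age-specific rate ÷ 100000)
= 547800×14.75/100000 + 652100×81.92/100000 + 1100300×285.47/100000
= 80.80 + 534.20 + 3141.03 = 3756.03.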